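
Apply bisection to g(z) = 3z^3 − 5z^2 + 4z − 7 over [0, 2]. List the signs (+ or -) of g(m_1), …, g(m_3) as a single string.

--+

midpoint 1: g = -5 < 0 → [1, 2]
midpoint 1.5: g = -2.125 < 0 → [1.5, 2]
midpoint 1.75: g = 0.765625 > 0 → [1.5, 1.75]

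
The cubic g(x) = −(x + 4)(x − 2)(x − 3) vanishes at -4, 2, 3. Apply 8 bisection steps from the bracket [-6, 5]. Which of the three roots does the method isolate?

m = -0.5, g(m) = -30.625 (−); new bracket [-6, -0.5]
m = -3.25, g(m) = -24.609375 (−); new bracket [-6, -3.25]
m = -4.625, g(m) = 31.572266 (+); new bracket [-4.625, -3.25]
m = -3.9375, g(m) = -2.5745 (−); new bracket [-4.625, -3.9375]
m = -4.28125, g(m) = 12.8631 (+); new bracket [-4.28125, -3.9375]
m = -4.109375, g(m) = 4.7506 (+); new bracket [-4.109375, -3.9375]
m = -4.0234375, g(m) = 0.9915 (+); new bracket [-4.0234375, -3.9375]
m = -3.98046875, g(m) = -0.8154 (−); new bracket [-4.0234375, -3.98046875]

-4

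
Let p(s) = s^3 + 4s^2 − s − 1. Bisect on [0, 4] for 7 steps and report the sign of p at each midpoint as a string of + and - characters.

++-++-+

p(2) = 21 > 0, so the root lies in [0, 2]
p(1) = 3 > 0, so the root lies in [0, 1]
p(0.5) = -0.375 < 0, so the root lies in [0.5, 1]
p(0.75) = 0.9219 > 0, so the root lies in [0.5, 0.75]
p(0.625) = 0.1816 > 0, so the root lies in [0.5, 0.625]
p(0.5625) = -0.1189 < 0, so the root lies in [0.5625, 0.625]
p(0.59375) = 0.0257 > 0, so the root lies in [0.5625, 0.59375]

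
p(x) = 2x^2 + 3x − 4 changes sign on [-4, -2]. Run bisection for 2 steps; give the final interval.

p(-3) = 5 > 0, so the root lies in [-3, -2]
p(-2.5) = 1 > 0, so the root lies in [-2.5, -2]

[-2.5, -2]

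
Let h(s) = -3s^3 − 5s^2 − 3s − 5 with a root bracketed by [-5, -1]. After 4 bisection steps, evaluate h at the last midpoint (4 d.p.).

1.0156

h(-3) = 40 > 0, so the root lies in [-3, -1]
h(-2) = 5 > 0, so the root lies in [-2, -1]
h(-1.5) = -1.625 < 0, so the root lies in [-2, -1.5]
h(-1.75) = 1.0156 > 0, so the root lies in [-1.75, -1.5]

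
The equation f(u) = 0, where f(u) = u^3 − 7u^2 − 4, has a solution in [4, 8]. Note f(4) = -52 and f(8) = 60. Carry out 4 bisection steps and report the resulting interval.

f(6) = -40 < 0, so the root lies in [6, 8]
f(7) = -4 < 0, so the root lies in [7, 8]
f(7.5) = 24.125 > 0, so the root lies in [7, 7.5]
f(7.25) = 9.1406 > 0, so the root lies in [7, 7.25]

[7, 7.25]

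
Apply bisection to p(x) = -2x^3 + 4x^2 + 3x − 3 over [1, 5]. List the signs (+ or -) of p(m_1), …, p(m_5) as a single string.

x = 3 gives p = -12, negative; keep [1, 3]
x = 2 gives p = 3, positive; keep [2, 3]
x = 2.5 gives p = -1.75, negative; keep [2, 2.5]
x = 2.25 gives p = 1.2188, positive; keep [2.25, 2.5]
x = 2.375 gives p = -0.1055, negative; keep [2.25, 2.375]

-+-+-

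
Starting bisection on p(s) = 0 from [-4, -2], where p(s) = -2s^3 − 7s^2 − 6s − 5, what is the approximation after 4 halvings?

p(-3) = 4 > 0, so the root lies in [-3, -2]
p(-2.5) = -2.5 < 0, so the root lies in [-3, -2.5]
p(-2.75) = 0.15625 > 0, so the root lies in [-2.75, -2.5]
p(-2.625) = -1.3086 < 0, so the root lies in [-2.75, -2.625]

-2.625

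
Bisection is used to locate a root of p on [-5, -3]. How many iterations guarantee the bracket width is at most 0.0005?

Width after n steps is 2/2^n. Need 2^n ≥ 2/0.0005 = 4000.
2^11 = 2048 < 4000 ≤ 2^12 = 4096, so n = 12.

12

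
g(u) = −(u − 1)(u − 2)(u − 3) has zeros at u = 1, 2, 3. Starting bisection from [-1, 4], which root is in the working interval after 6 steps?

1

u = 1.5 gives g = -0.375, negative; keep [-1, 1.5]
u = 0.25 gives g = 3.609375, positive; keep [0.25, 1.5]
u = 0.875 gives g = 0.298828, positive; keep [0.875, 1.5]
u = 1.1875 gives g = -0.2761, negative; keep [0.875, 1.1875]
u = 1.03125 gives g = -0.0596, negative; keep [0.875, 1.03125]
u = 0.953125 gives g = 0.1004, positive; keep [0.953125, 1.03125]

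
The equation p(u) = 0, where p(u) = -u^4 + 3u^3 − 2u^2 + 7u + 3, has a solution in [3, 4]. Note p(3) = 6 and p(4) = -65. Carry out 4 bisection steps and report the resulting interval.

[3.125, 3.1875]

m = 3.5, p(m) = -18.4375 (−); new bracket [3, 3.5]
m = 3.25, p(m) = -3.957031 (−); new bracket [3, 3.25]
m = 3.125, p(m) = 1.529053 (+); new bracket [3.125, 3.25]
m = 3.1875, p(m) = -1.0801 (−); new bracket [3.125, 3.1875]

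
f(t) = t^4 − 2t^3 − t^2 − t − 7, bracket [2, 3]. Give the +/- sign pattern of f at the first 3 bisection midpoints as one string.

m = 2.5, f(m) = -7.9375 (−); new bracket [2.5, 3]
m = 2.75, f(m) = -1.714844 (−); new bracket [2.75, 3]
m = 2.875, f(m) = 2.652588 (+); new bracket [2.75, 2.875]

--+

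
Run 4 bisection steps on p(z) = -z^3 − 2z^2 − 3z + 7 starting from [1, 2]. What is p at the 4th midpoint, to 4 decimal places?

z = 1.5 gives p = -5.375, negative; keep [1, 1.5]
z = 1.25 gives p = -1.828125, negative; keep [1, 1.25]
z = 1.125 gives p = -0.330078, negative; keep [1, 1.125]
z = 1.0625 gives p = 0.3552, positive; keep [1.0625, 1.125]

0.3552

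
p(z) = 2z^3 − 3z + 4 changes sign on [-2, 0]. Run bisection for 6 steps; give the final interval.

[-1.65625, -1.625]

m = -1, p(m) = 5 (+); new bracket [-2, -1]
m = -1.5, p(m) = 1.75 (+); new bracket [-2, -1.5]
m = -1.75, p(m) = -1.46875 (−); new bracket [-1.75, -1.5]
m = -1.625, p(m) = 0.293 (+); new bracket [-1.75, -1.625]
m = -1.6875, p(m) = -0.5483 (−); new bracket [-1.6875, -1.625]
m = -1.65625, p(m) = -0.118 (−); new bracket [-1.65625, -1.625]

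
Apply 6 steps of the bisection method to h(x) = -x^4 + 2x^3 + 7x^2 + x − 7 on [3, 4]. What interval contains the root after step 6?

[3.78125, 3.796875]

h(3.5) = 17.9375 > 0, so the root lies in [3.5, 4]
h(3.75) = 2.902344 > 0, so the root lies in [3.75, 4]
h(3.875) = -7.113525 < 0, so the root lies in [3.75, 3.875]
h(3.8125) = -1.8816 < 0, so the root lies in [3.75, 3.8125]
h(3.78125) = 0.5652 > 0, so the root lies in [3.78125, 3.8125]
h(3.796875) = -0.6444 < 0, so the root lies in [3.78125, 3.796875]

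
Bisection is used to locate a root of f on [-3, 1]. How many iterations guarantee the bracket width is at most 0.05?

Width after n steps is 4/2^n. Need 2^n ≥ 4/0.05 = 80.
2^6 = 64 < 80 ≤ 2^7 = 128, so n = 7.

7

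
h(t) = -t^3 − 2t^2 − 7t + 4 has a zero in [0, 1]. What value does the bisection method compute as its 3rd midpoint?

m = 0.5, h(m) = -0.125 (−); new bracket [0, 0.5]
m = 0.25, h(m) = 2.109375 (+); new bracket [0.25, 0.5]
m = 0.375, h(m) = 1.041016 (+); new bracket [0.375, 0.5]

0.375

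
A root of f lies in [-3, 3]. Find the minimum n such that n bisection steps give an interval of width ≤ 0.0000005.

Width after n steps is 6/2^n. Need 2^n ≥ 6/0.0000005 = 12000000.
2^23 = 8388608 < 12000000 ≤ 2^24 = 16777216, so n = 24.

24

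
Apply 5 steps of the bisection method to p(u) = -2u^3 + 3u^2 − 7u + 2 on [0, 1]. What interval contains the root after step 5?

[0.3125, 0.34375]

u = 0.5 gives p = -1, negative; keep [0, 0.5]
u = 0.25 gives p = 0.40625, positive; keep [0.25, 0.5]
u = 0.375 gives p = -0.308594, negative; keep [0.25, 0.375]
u = 0.3125 gives p = 0.0444, positive; keep [0.3125, 0.375]
u = 0.34375 gives p = -0.133, negative; keep [0.3125, 0.34375]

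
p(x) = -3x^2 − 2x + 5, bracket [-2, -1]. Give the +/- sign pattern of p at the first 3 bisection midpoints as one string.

+-+

x = -1.5 gives p = 1.25, positive; keep [-2, -1.5]
x = -1.75 gives p = -0.6875, negative; keep [-1.75, -1.5]
x = -1.625 gives p = 0.328125, positive; keep [-1.75, -1.625]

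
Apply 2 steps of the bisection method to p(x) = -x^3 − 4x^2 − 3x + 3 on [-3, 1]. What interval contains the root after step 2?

m = -1, p(m) = 3 (+); new bracket [-1, 1]
m = 0, p(m) = 3 (+); new bracket [0, 1]

[0, 1]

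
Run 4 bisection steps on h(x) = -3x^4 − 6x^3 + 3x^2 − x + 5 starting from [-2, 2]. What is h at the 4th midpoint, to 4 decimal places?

midpoint 0: h = 5 > 0 → [0, 2]
midpoint 1: h = -2 < 0 → [0, 1]
midpoint 0.5: h = 4.3125 > 0 → [0.5, 1]
midpoint 0.75: h = 2.457 > 0 → [0.75, 1]

2.4570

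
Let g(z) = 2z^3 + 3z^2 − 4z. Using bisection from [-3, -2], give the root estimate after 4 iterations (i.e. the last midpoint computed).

-2.3125

z = -2.5 gives g = -2.5, negative; keep [-2.5, -2]
z = -2.25 gives g = 1.40625, positive; keep [-2.5, -2.25]
z = -2.375 gives g = -0.371094, negative; keep [-2.375, -2.25]
z = -2.3125 gives g = 0.5601, positive; keep [-2.375, -2.3125]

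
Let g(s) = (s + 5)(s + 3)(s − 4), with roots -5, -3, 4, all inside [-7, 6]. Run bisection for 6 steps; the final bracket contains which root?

s = -0.5 gives g = -50.625, negative; keep [-0.5, 6]
s = 2.75 gives g = -55.703125, negative; keep [2.75, 6]
s = 4.375 gives g = 25.927734, positive; keep [2.75, 4.375]
s = 3.5625 gives g = -24.5837, negative; keep [3.5625, 4.375]
s = 3.96875 gives g = -1.9532, negative; keep [3.96875, 4.375]
s = 4.171875 gives g = 11.3059, positive; keep [3.96875, 4.171875]

4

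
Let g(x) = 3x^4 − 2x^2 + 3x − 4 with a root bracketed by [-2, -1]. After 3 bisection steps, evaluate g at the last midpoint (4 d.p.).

-1.1829

m = -1.5, g(m) = 2.1875 (+); new bracket [-1.5, -1]
m = -1.25, g(m) = -3.550781 (−); new bracket [-1.5, -1.25]
m = -1.375, g(m) = -1.182861 (−); new bracket [-1.5, -1.375]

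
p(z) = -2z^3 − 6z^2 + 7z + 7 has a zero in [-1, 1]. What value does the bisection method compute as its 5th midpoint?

-0.6875

midpoint 0: p = 7 > 0 → [-1, 0]
midpoint -0.5: p = 2.25 > 0 → [-1, -0.5]
midpoint -0.75: p = -0.78125 < 0 → [-0.75, -0.5]
midpoint -0.625: p = 0.7695 > 0 → [-0.75, -0.625]
midpoint -0.6875: p = 0.0015 > 0 → [-0.75, -0.6875]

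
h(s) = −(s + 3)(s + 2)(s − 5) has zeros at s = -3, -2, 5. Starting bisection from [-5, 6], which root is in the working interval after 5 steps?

5

h(0.5) = 39.375 > 0, so the root lies in [0.5, 6]
h(3.25) = 57.421875 > 0, so the root lies in [3.25, 6]
h(4.625) = 18.943359 > 0, so the root lies in [4.625, 6]
h(5.3125) = -18.9954 < 0, so the root lies in [4.625, 5.3125]
h(4.96875) = 1.7354 > 0, so the root lies in [4.96875, 5.3125]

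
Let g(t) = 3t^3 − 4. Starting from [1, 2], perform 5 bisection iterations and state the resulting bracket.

[1.09375, 1.125]

t = 1.5 gives g = 6.125, positive; keep [1, 1.5]
t = 1.25 gives g = 1.859375, positive; keep [1, 1.25]
t = 1.125 gives g = 0.271484, positive; keep [1, 1.125]
t = 1.0625 gives g = -0.4016, negative; keep [1.0625, 1.125]
t = 1.09375 gives g = -0.0747, negative; keep [1.09375, 1.125]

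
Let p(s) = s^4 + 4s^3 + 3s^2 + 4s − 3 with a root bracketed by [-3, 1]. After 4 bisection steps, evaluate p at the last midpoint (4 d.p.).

midpoint -1: p = -7 < 0 → [-1, 1]
midpoint 0: p = -3 < 0 → [0, 1]
midpoint 0.5: p = 0.3125 > 0 → [0, 0.5]
midpoint 0.25: p = -1.7461 < 0 → [0.25, 0.5]

-1.7461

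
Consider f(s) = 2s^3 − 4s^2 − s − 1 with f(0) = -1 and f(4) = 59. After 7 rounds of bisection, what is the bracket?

[2.28125, 2.3125]

f(2) = -3 < 0, so the root lies in [2, 4]
f(3) = 14 > 0, so the root lies in [2, 3]
f(2.5) = 2.75 > 0, so the root lies in [2, 2.5]
f(2.25) = -0.7188 < 0, so the root lies in [2.25, 2.5]
f(2.375) = 0.8555 > 0, so the root lies in [2.25, 2.375]
f(2.3125) = 0.0298 > 0, so the root lies in [2.25, 2.3125]
f(2.28125) = -0.3539 < 0, so the root lies in [2.28125, 2.3125]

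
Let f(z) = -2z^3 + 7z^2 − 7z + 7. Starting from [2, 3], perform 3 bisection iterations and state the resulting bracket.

[2.625, 2.75]

f(2.5) = 2 > 0, so the root lies in [2.5, 3]
f(2.75) = -0.90625 < 0, so the root lies in [2.5, 2.75]
f(2.625) = 0.683594 > 0, so the root lies in [2.625, 2.75]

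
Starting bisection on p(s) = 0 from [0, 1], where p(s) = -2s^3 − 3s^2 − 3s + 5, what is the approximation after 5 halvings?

s = 0.5 gives p = 2.5, positive; keep [0.5, 1]
s = 0.75 gives p = 0.21875, positive; keep [0.75, 1]
s = 0.875 gives p = -1.261719, negative; keep [0.75, 0.875]
s = 0.8125 gives p = -0.4907, negative; keep [0.75, 0.8125]
s = 0.78125 gives p = -0.1285, negative; keep [0.75, 0.78125]

0.78125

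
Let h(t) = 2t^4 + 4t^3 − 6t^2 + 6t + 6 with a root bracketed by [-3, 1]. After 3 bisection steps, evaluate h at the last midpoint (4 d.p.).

midpoint -1: h = -8 < 0 → [-1, 1]
midpoint 0: h = 6 > 0 → [-1, 0]
midpoint -0.5: h = 1.125 > 0 → [-1, -0.5]

1.1250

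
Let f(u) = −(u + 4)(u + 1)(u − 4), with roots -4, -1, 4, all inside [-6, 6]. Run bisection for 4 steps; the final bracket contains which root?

4

m = 0, f(m) = 16 (+); new bracket [0, 6]
m = 3, f(m) = 28 (+); new bracket [3, 6]
m = 4.5, f(m) = -23.375 (−); new bracket [3, 4.5]
m = 3.75, f(m) = 9.2031 (+); new bracket [3.75, 4.5]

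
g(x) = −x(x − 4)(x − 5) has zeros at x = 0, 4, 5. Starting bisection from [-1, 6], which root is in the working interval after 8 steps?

0

x = 2.5 gives g = -9.375, negative; keep [-1, 2.5]
x = 0.75 gives g = -10.359375, negative; keep [-1, 0.75]
x = -0.125 gives g = 2.642578, positive; keep [-0.125, 0.75]
x = 0.3125 gives g = -5.4016, negative; keep [-0.125, 0.3125]
x = 0.09375 gives g = -1.7967, negative; keep [-0.125, 0.09375]
x = -0.015625 gives g = 0.3147, positive; keep [-0.015625, 0.09375]
x = 0.0390625 gives g = -0.7676, negative; keep [-0.015625, 0.0390625]
x = 0.01171875 gives g = -0.2331, negative; keep [-0.015625, 0.01171875]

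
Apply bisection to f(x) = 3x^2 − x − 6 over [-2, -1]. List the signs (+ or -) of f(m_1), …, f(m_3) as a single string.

x = -1.5 gives f = 2.25, positive; keep [-1.5, -1]
x = -1.25 gives f = -0.0625, negative; keep [-1.5, -1.25]
x = -1.375 gives f = 1.046875, positive; keep [-1.375, -1.25]

+-+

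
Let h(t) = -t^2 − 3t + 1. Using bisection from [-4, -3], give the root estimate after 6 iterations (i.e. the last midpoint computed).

t = -3.5 gives h = -0.75, negative; keep [-3.5, -3]
t = -3.25 gives h = 0.1875, positive; keep [-3.5, -3.25]
t = -3.375 gives h = -0.265625, negative; keep [-3.375, -3.25]
t = -3.3125 gives h = -0.0352, negative; keep [-3.3125, -3.25]
t = -3.28125 gives h = 0.0771, positive; keep [-3.3125, -3.28125]
t = -3.296875 gives h = 0.0212, positive; keep [-3.3125, -3.296875]

-3.296875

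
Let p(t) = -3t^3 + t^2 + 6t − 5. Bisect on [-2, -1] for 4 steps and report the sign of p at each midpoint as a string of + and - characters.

m = -1.5, p(m) = -1.625 (−); new bracket [-2, -1.5]
m = -1.75, p(m) = 3.640625 (+); new bracket [-1.75, -1.5]
m = -1.625, p(m) = 0.763672 (+); new bracket [-1.625, -1.5]
m = -1.5625, p(m) = -0.4895 (−); new bracket [-1.625, -1.5625]

-++-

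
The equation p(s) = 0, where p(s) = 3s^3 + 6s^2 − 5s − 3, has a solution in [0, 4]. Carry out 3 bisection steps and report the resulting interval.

s = 2 gives p = 35, positive; keep [0, 2]
s = 1 gives p = 1, positive; keep [0, 1]
s = 0.5 gives p = -3.625, negative; keep [0.5, 1]

[0.5, 1]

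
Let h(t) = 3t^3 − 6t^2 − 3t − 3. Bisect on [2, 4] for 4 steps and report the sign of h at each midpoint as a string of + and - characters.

t = 3 gives h = 15, positive; keep [2, 3]
t = 2.5 gives h = -1.125, negative; keep [2.5, 3]
t = 2.75 gives h = 5.765625, positive; keep [2.5, 2.75]
t = 2.625 gives h = 2.0449, positive; keep [2.5, 2.625]

+-++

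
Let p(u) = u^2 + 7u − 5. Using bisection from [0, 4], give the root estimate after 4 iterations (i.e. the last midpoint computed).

0.75

p(2) = 13 > 0, so the root lies in [0, 2]
p(1) = 3 > 0, so the root lies in [0, 1]
p(0.5) = -1.25 < 0, so the root lies in [0.5, 1]
p(0.75) = 0.8125 > 0, so the root lies in [0.5, 0.75]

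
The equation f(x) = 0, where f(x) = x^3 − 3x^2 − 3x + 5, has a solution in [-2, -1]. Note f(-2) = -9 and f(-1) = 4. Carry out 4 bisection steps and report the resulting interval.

f(-1.5) = -0.625 < 0, so the root lies in [-1.5, -1]
f(-1.25) = 2.109375 > 0, so the root lies in [-1.5, -1.25]
f(-1.375) = 0.853516 > 0, so the root lies in [-1.5, -1.375]
f(-1.4375) = 0.1428 > 0, so the root lies in [-1.5, -1.4375]

[-1.5, -1.4375]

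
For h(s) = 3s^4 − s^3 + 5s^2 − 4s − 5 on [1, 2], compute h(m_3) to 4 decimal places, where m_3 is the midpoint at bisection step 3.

h(1.5) = 12.0625 > 0, so the root lies in [1, 1.5]
h(1.25) = 3.183594 > 0, so the root lies in [1, 1.25]
h(1.125) = 0.209717 > 0, so the root lies in [1, 1.125]

0.2097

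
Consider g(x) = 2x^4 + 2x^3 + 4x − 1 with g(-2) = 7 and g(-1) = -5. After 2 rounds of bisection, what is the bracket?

x = -1.5 gives g = -3.625, negative; keep [-2, -1.5]
x = -1.75 gives g = 0.039062, positive; keep [-1.75, -1.5]

[-1.75, -1.5]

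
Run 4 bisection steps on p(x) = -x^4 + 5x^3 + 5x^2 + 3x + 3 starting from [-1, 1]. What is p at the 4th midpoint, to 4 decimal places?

midpoint 0: p = 3 > 0 → [-1, 0]
midpoint -0.5: p = 2.0625 > 0 → [-1, -0.5]
midpoint -0.75: p = 1.136719 > 0 → [-1, -0.75]
midpoint -0.875: p = 0.2673 > 0 → [-1, -0.875]

0.2673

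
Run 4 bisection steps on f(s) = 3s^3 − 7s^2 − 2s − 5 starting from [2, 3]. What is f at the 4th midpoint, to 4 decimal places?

0.7458

s = 2.5 gives f = -6.875, negative; keep [2.5, 3]
s = 2.75 gives f = -1.046875, negative; keep [2.75, 3]
s = 2.875 gives f = 2.681641, positive; keep [2.75, 2.875]
s = 2.8125 gives f = 0.7458, positive; keep [2.75, 2.8125]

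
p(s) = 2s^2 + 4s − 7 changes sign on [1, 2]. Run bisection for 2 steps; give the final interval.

m = 1.5, p(m) = 3.5 (+); new bracket [1, 1.5]
m = 1.25, p(m) = 1.125 (+); new bracket [1, 1.25]

[1, 1.25]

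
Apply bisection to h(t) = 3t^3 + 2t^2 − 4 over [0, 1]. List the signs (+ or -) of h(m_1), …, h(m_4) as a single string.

---+

h(0.5) = -3.125 < 0, so the root lies in [0.5, 1]
h(0.75) = -1.609375 < 0, so the root lies in [0.75, 1]
h(0.875) = -0.458984 < 0, so the root lies in [0.875, 1]
h(0.9375) = 0.2297 > 0, so the root lies in [0.875, 0.9375]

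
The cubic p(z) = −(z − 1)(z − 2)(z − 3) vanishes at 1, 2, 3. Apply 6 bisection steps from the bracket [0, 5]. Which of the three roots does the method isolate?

midpoint 2.5: p = 0.375 > 0 → [2.5, 5]
midpoint 3.75: p = -3.609375 < 0 → [2.5, 3.75]
midpoint 3.125: p = -0.298828 < 0 → [2.5, 3.125]
midpoint 2.8125: p = 0.2761 > 0 → [2.8125, 3.125]
midpoint 2.96875: p = 0.0596 > 0 → [2.96875, 3.125]
midpoint 3.046875: p = -0.1004 < 0 → [2.96875, 3.046875]

3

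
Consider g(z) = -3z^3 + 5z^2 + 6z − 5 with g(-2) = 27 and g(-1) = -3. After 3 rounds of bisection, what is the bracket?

[-1.25, -1.125]

g(-1.5) = 7.375 > 0, so the root lies in [-1.5, -1]
g(-1.25) = 1.171875 > 0, so the root lies in [-1.25, -1]
g(-1.125) = -1.150391 < 0, so the root lies in [-1.25, -1.125]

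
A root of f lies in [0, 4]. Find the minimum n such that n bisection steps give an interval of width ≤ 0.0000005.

23

Width after n steps is 4/2^n. Need 2^n ≥ 4/0.0000005 = 8000000.
2^22 = 4194304 < 8000000 ≤ 2^23 = 8388608, so n = 23.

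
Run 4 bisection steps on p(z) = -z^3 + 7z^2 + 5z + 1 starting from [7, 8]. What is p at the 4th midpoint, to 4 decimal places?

m = 7.5, p(m) = 10.375 (+); new bracket [7.5, 8]
m = 7.75, p(m) = -5.296875 (−); new bracket [7.5, 7.75]
m = 7.625, p(m) = 2.787109 (+); new bracket [7.625, 7.75]
m = 7.6875, p(m) = -1.1921 (−); new bracket [7.625, 7.6875]

-1.1921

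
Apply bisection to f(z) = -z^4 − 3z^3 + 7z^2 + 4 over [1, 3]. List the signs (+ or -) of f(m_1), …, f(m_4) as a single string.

-+-+

m = 2, f(m) = -8 (−); new bracket [1, 2]
m = 1.5, f(m) = 4.5625 (+); new bracket [1.5, 2]
m = 1.75, f(m) = -0.019531 (−); new bracket [1.5, 1.75]
m = 1.625, f(m) = 2.6384 (+); new bracket [1.625, 1.75]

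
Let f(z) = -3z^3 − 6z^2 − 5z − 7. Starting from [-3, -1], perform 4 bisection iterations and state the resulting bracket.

midpoint -2: f = 3 > 0 → [-2, -1]
midpoint -1.5: f = -2.875 < 0 → [-2, -1.5]
midpoint -1.75: f = -0.546875 < 0 → [-2, -1.75]
midpoint -1.875: f = 1.0566 > 0 → [-1.875, -1.75]

[-1.875, -1.75]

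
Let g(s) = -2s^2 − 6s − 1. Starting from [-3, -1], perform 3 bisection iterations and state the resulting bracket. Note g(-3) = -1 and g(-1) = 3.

m = -2, g(m) = 3 (+); new bracket [-3, -2]
m = -2.5, g(m) = 1.5 (+); new bracket [-3, -2.5]
m = -2.75, g(m) = 0.375 (+); new bracket [-3, -2.75]

[-3, -2.75]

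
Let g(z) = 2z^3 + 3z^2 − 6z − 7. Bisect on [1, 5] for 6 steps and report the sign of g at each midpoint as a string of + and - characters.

m = 3, g(m) = 56 (+); new bracket [1, 3]
m = 2, g(m) = 9 (+); new bracket [1, 2]
m = 1.5, g(m) = -2.5 (−); new bracket [1.5, 2]
m = 1.75, g(m) = 2.4062 (+); new bracket [1.5, 1.75]
m = 1.625, g(m) = -0.2461 (−); new bracket [1.625, 1.75]
m = 1.6875, g(m) = 1.0288 (+); new bracket [1.625, 1.6875]

++-+-+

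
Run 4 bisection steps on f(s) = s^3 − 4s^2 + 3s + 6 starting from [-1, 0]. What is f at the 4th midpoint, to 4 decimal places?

0.3855

midpoint -0.5: f = 3.375 > 0 → [-1, -0.5]
midpoint -0.75: f = 1.078125 > 0 → [-1, -0.75]
midpoint -0.875: f = -0.357422 < 0 → [-0.875, -0.75]
midpoint -0.8125: f = 0.3855 > 0 → [-0.875, -0.8125]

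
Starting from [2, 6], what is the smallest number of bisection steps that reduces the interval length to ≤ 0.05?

Width after n steps is 4/2^n. Need 2^n ≥ 4/0.05 = 80.
2^6 = 64 < 80 ≤ 2^7 = 128, so n = 7.

7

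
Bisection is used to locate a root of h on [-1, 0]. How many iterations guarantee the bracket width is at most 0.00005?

Width after n steps is 1/2^n. Need 2^n ≥ 1/0.00005 = 20000.
2^14 = 16384 < 20000 ≤ 2^15 = 32768, so n = 15.

15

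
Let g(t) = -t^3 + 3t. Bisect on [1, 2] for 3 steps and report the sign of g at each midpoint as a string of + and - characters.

m = 1.5, g(m) = 1.125 (+); new bracket [1.5, 2]
m = 1.75, g(m) = -0.109375 (−); new bracket [1.5, 1.75]
m = 1.625, g(m) = 0.583984 (+); new bracket [1.625, 1.75]

+-+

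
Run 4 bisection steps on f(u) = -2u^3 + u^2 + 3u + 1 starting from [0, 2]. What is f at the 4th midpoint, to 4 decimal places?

m = 1, f(m) = 3 (+); new bracket [1, 2]
m = 1.5, f(m) = 1 (+); new bracket [1.5, 2]
m = 1.75, f(m) = -1.40625 (−); new bracket [1.5, 1.75]
m = 1.625, f(m) = -0.0664 (−); new bracket [1.5, 1.625]

-0.0664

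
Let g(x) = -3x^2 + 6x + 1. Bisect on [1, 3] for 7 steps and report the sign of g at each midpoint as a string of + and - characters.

g(2) = 1 > 0, so the root lies in [2, 3]
g(2.5) = -2.75 < 0, so the root lies in [2, 2.5]
g(2.25) = -0.6875 < 0, so the root lies in [2, 2.25]
g(2.125) = 0.2031 > 0, so the root lies in [2.125, 2.25]
g(2.1875) = -0.2305 < 0, so the root lies in [2.125, 2.1875]
g(2.15625) = -0.0107 < 0, so the root lies in [2.125, 2.15625]
g(2.140625) = 0.0969 > 0, so the root lies in [2.140625, 2.15625]

+--+--+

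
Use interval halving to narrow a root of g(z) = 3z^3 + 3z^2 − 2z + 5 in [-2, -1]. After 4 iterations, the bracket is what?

m = -1.5, g(m) = 4.625 (+); new bracket [-2, -1.5]
m = -1.75, g(m) = 1.609375 (+); new bracket [-2, -1.75]
m = -1.875, g(m) = -0.478516 (−); new bracket [-1.875, -1.75]
m = -1.8125, g(m) = 0.6174 (+); new bracket [-1.875, -1.8125]

[-1.875, -1.8125]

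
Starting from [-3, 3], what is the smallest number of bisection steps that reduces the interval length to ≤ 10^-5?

20

Width after n steps is 6/2^n. Need 2^n ≥ 6/10^-5 = 600000.
2^19 = 524288 < 600000 ≤ 2^20 = 1048576, so n = 20.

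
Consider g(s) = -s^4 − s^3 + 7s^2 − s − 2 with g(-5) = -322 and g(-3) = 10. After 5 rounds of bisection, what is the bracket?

[-3.25, -3.1875]

m = -4, g(m) = -78 (−); new bracket [-4, -3]
m = -3.5, g(m) = -19.9375 (−); new bracket [-3.5, -3]
m = -3.25, g(m) = -2.050781 (−); new bracket [-3.25, -3]
m = -3.125, g(m) = 4.6345 (+); new bracket [-3.25, -3.125]
m = -3.1875, g(m) = 1.4653 (+); new bracket [-3.25, -3.1875]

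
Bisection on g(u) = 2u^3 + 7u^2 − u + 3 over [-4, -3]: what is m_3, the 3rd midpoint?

midpoint -3.5: g = 6.5 > 0 → [-4, -3.5]
midpoint -3.75: g = -0.28125 < 0 → [-3.75, -3.5]
midpoint -3.625: g = 3.339844 > 0 → [-3.75, -3.625]

-3.625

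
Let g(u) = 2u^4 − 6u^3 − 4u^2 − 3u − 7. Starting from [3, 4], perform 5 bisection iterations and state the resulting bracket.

[3.6875, 3.71875]

u = 3.5 gives g = -23.625, negative; keep [3.5, 4]
u = 3.75 gives g = 4.601562, positive; keep [3.5, 3.75]
u = 3.625 gives g = -10.894043, negative; keep [3.625, 3.75]
u = 3.6875 gives g = -3.5088, negative; keep [3.6875, 3.75]
u = 3.71875 gives g = 0.4536, positive; keep [3.6875, 3.71875]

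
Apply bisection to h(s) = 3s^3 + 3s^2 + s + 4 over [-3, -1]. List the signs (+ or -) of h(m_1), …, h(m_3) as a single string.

--+

s = -2 gives h = -10, negative; keep [-2, -1]
s = -1.5 gives h = -0.875, negative; keep [-1.5, -1]
s = -1.25 gives h = 1.578125, positive; keep [-1.5, -1.25]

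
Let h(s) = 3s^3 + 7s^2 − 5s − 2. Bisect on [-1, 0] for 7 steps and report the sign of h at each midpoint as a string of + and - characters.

+-++-+-

midpoint -0.5: h = 1.875 > 0 → [-0.5, 0]
midpoint -0.25: h = -0.359375 < 0 → [-0.5, -0.25]
midpoint -0.375: h = 0.701172 > 0 → [-0.375, -0.25]
midpoint -0.3125: h = 0.1545 > 0 → [-0.3125, -0.25]
midpoint -0.28125: h = -0.1068 < 0 → [-0.3125, -0.28125]
midpoint -0.296875: h = 0.0228 > 0 → [-0.296875, -0.28125]
midpoint -0.2890625: h = -0.0422 < 0 → [-0.296875, -0.2890625]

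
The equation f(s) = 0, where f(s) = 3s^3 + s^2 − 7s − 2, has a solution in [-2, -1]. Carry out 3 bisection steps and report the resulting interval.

[-1.625, -1.5]

midpoint -1.5: f = 0.625 > 0 → [-2, -1.5]
midpoint -1.75: f = -2.765625 < 0 → [-1.75, -1.5]
midpoint -1.625: f = -0.857422 < 0 → [-1.625, -1.5]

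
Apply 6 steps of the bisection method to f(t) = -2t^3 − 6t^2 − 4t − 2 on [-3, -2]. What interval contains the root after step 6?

[-2.328125, -2.3125]

f(-2.5) = 1.75 > 0, so the root lies in [-2.5, -2]
f(-2.25) = -0.59375 < 0, so the root lies in [-2.5, -2.25]
f(-2.375) = 0.449219 > 0, so the root lies in [-2.375, -2.25]
f(-2.3125) = -0.103 < 0, so the root lies in [-2.375, -2.3125]
f(-2.34375) = 0.1652 > 0, so the root lies in [-2.34375, -2.3125]
f(-2.328125) = 0.0292 > 0, so the root lies in [-2.328125, -2.3125]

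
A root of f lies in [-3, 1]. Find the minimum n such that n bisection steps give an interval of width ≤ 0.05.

Width after n steps is 4/2^n. Need 2^n ≥ 4/0.05 = 80.
2^6 = 64 < 80 ≤ 2^7 = 128, so n = 7.

7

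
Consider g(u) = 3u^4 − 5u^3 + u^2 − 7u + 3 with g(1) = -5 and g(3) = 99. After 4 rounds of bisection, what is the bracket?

m = 2, g(m) = 1 (+); new bracket [1, 2]
m = 1.5, g(m) = -6.9375 (−); new bracket [1.5, 2]
m = 1.75, g(m) = -4.847656 (−); new bracket [1.75, 2]
m = 1.875, g(m) = -2.4895 (−); new bracket [1.875, 2]

[1.875, 2]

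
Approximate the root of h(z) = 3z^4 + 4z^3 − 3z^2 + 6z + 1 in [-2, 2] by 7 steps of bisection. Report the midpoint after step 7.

-0.15625

h(0) = 1 > 0, so the root lies in [-2, 0]
h(-1) = -9 < 0, so the root lies in [-1, 0]
h(-0.5) = -3.0625 < 0, so the root lies in [-0.5, 0]
h(-0.25) = -0.7383 < 0, so the root lies in [-0.25, 0]
h(-0.125) = 0.196 > 0, so the root lies in [-0.25, -0.125]
h(-0.1875) = -0.2531 < 0, so the root lies in [-0.1875, -0.125]
h(-0.15625) = -0.0242 < 0, so the root lies in [-0.15625, -0.125]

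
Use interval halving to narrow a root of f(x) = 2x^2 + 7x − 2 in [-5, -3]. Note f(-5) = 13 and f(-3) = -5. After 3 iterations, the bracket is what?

f(-4) = 2 > 0, so the root lies in [-4, -3]
f(-3.5) = -2 < 0, so the root lies in [-4, -3.5]
f(-3.75) = -0.125 < 0, so the root lies in [-4, -3.75]

[-4, -3.75]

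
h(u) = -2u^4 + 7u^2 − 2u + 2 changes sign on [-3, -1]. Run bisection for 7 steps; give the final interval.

m = -2, h(m) = 2 (+); new bracket [-3, -2]
m = -2.5, h(m) = -27.375 (−); new bracket [-2.5, -2]
m = -2.25, h(m) = -9.320312 (−); new bracket [-2.25, -2]
m = -2.125, h(m) = -2.9224 (−); new bracket [-2.125, -2]
m = -2.0625, h(m) = -0.2891 (−); new bracket [-2.0625, -2]
m = -2.03125, h(m) = 0.897 (+); new bracket [-2.0625, -2.03125]
m = -2.046875, h(m) = 0.3145 (+); new bracket [-2.0625, -2.046875]

[-2.0625, -2.046875]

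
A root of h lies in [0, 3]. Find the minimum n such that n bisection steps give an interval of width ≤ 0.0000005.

Width after n steps is 3/2^n. Need 2^n ≥ 3/0.0000005 = 6000000.
2^22 = 4194304 < 6000000 ≤ 2^23 = 8388608, so n = 23.

23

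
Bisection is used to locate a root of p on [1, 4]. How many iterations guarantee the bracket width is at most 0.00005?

Width after n steps is 3/2^n. Need 2^n ≥ 3/0.00005 = 60000.
2^15 = 32768 < 60000 ≤ 2^16 = 65536, so n = 16.

16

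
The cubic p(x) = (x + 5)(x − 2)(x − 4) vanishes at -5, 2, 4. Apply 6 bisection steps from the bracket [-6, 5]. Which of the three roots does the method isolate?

x = -0.5 gives p = 50.625, positive; keep [-6, -0.5]
x = -3.25 gives p = 66.609375, positive; keep [-6, -3.25]
x = -4.625 gives p = 21.427734, positive; keep [-6, -4.625]
x = -5.3125 gives p = -21.2805, negative; keep [-5.3125, -4.625]
x = -4.96875 gives p = 1.9532, positive; keep [-5.3125, -4.96875]
x = -5.140625 gives p = -9.1786, negative; keep [-5.140625, -4.96875]

-5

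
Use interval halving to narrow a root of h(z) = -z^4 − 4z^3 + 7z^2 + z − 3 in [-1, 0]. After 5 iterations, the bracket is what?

m = -0.5, h(m) = -1.3125 (−); new bracket [-1, -0.5]
m = -0.75, h(m) = 1.558594 (+); new bracket [-0.75, -0.5]
m = -0.625, h(m) = -0.06665 (−); new bracket [-0.75, -0.625]
m = -0.6875, h(m) = 0.6975 (+); new bracket [-0.6875, -0.625]
m = -0.65625, h(m) = 0.3034 (+); new bracket [-0.65625, -0.625]

[-0.65625, -0.625]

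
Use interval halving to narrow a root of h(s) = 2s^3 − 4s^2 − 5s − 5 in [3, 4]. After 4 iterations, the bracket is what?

[3.0625, 3.125]

h(3.5) = 14.25 > 0, so the root lies in [3, 3.5]
h(3.25) = 5.15625 > 0, so the root lies in [3, 3.25]
h(3.125) = 1.347656 > 0, so the root lies in [3, 3.125]
h(3.0625) = -0.3823 < 0, so the root lies in [3.0625, 3.125]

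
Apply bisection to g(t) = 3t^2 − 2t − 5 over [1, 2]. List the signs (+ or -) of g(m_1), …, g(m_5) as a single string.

-+-+-

m = 1.5, g(m) = -1.25 (−); new bracket [1.5, 2]
m = 1.75, g(m) = 0.6875 (+); new bracket [1.5, 1.75]
m = 1.625, g(m) = -0.328125 (−); new bracket [1.625, 1.75]
m = 1.6875, g(m) = 0.168 (+); new bracket [1.625, 1.6875]
m = 1.65625, g(m) = -0.083 (−); new bracket [1.65625, 1.6875]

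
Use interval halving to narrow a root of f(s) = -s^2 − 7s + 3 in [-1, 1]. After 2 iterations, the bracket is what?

[0, 0.5]

f(0) = 3 > 0, so the root lies in [0, 1]
f(0.5) = -0.75 < 0, so the root lies in [0, 0.5]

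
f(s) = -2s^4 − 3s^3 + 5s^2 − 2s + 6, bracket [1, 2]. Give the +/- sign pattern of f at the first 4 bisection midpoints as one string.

-+--

s = 1.5 gives f = -6, negative; keep [1, 1.5]
s = 1.25 gives f = 0.570312, positive; keep [1.25, 1.5]
s = 1.375 gives f = -2.244629, negative; keep [1.25, 1.375]
s = 1.3125 gives f = -0.7298, negative; keep [1.25, 1.3125]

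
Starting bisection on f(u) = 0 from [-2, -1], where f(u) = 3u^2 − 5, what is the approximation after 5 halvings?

f(-1.5) = 1.75 > 0, so the root lies in [-1.5, -1]
f(-1.25) = -0.3125 < 0, so the root lies in [-1.5, -1.25]
f(-1.375) = 0.671875 > 0, so the root lies in [-1.375, -1.25]
f(-1.3125) = 0.168 > 0, so the root lies in [-1.3125, -1.25]
f(-1.28125) = -0.0752 < 0, so the root lies in [-1.3125, -1.28125]

-1.28125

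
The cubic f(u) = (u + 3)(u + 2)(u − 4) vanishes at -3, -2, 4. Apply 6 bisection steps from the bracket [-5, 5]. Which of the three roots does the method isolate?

m = 0, f(m) = -24 (−); new bracket [0, 5]
m = 2.5, f(m) = -37.125 (−); new bracket [2.5, 5]
m = 3.75, f(m) = -9.703125 (−); new bracket [3.75, 5]
m = 4.375, f(m) = 17.6309 (+); new bracket [3.75, 4.375]
m = 4.0625, f(m) = 2.676 (+); new bracket [3.75, 4.0625]
m = 3.90625, f(m) = -3.8241 (−); new bracket [3.90625, 4.0625]

4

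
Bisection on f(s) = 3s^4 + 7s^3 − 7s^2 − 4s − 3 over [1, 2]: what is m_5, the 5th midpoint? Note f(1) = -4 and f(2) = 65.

1.15625

m = 1.5, f(m) = 14.0625 (+); new bracket [1, 1.5]
m = 1.25, f(m) = 2.058594 (+); new bracket [1, 1.25]
m = 1.125, f(m) = -1.587158 (−); new bracket [1.125, 1.25]
m = 1.1875, f(m) = 0.0665 (+); new bracket [1.125, 1.1875]
m = 1.15625, f(m) = -0.8007 (−); new bracket [1.15625, 1.1875]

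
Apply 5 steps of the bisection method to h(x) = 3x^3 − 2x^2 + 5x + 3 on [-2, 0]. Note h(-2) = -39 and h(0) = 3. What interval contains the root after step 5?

x = -1 gives h = -7, negative; keep [-1, 0]
x = -0.5 gives h = -0.375, negative; keep [-0.5, 0]
x = -0.25 gives h = 1.578125, positive; keep [-0.5, -0.25]
x = -0.375 gives h = 0.6855, positive; keep [-0.5, -0.375]
x = -0.4375 gives h = 0.1785, positive; keep [-0.5, -0.4375]

[-0.5, -0.4375]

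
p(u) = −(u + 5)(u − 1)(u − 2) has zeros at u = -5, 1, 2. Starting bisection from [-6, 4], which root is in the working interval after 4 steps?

-5

midpoint -1: p = -24 < 0 → [-6, -1]
midpoint -3.5: p = -37.125 < 0 → [-6, -3.5]
midpoint -4.75: p = -9.703125 < 0 → [-6, -4.75]
midpoint -5.375: p = 17.6309 > 0 → [-5.375, -4.75]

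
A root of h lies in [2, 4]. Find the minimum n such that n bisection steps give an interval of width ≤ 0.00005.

Width after n steps is 2/2^n. Need 2^n ≥ 2/0.00005 = 40000.
2^15 = 32768 < 40000 ≤ 2^16 = 65536, so n = 16.

16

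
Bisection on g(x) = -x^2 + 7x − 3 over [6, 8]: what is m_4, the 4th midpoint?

6.625

g(7) = -3 < 0, so the root lies in [6, 7]
g(6.5) = 0.25 > 0, so the root lies in [6.5, 7]
g(6.75) = -1.3125 < 0, so the root lies in [6.5, 6.75]
g(6.625) = -0.5156 < 0, so the root lies in [6.5, 6.625]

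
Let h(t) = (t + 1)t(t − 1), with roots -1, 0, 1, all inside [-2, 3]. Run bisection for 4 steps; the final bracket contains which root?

midpoint 0.5: h = -0.375 < 0 → [0.5, 3]
midpoint 1.75: h = 3.609375 > 0 → [0.5, 1.75]
midpoint 1.125: h = 0.298828 > 0 → [0.5, 1.125]
midpoint 0.8125: h = -0.2761 < 0 → [0.8125, 1.125]

1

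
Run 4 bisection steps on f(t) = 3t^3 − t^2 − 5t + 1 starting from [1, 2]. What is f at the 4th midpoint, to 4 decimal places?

t = 1.5 gives f = 1.375, positive; keep [1, 1.5]
t = 1.25 gives f = -0.953125, negative; keep [1.25, 1.5]
t = 1.375 gives f = 0.033203, positive; keep [1.25, 1.375]
t = 1.3125 gives f = -0.5022, negative; keep [1.3125, 1.375]

-0.5022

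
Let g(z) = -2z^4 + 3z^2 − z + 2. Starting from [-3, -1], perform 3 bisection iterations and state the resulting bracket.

m = -2, g(m) = -16 (−); new bracket [-2, -1]
m = -1.5, g(m) = 0.125 (+); new bracket [-2, -1.5]
m = -1.75, g(m) = -5.820312 (−); new bracket [-1.75, -1.5]

[-1.75, -1.5]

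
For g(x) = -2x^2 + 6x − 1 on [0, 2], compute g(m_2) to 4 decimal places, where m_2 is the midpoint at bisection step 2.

1.5000

m = 1, g(m) = 3 (+); new bracket [0, 1]
m = 0.5, g(m) = 1.5 (+); new bracket [0, 0.5]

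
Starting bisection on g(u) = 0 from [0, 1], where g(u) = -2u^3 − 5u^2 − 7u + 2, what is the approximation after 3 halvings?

midpoint 0.5: g = -3 < 0 → [0, 0.5]
midpoint 0.25: g = -0.09375 < 0 → [0, 0.25]
midpoint 0.125: g = 1.042969 > 0 → [0.125, 0.25]

0.125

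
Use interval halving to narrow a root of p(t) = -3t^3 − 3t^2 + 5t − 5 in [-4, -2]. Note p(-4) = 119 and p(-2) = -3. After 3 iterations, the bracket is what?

m = -3, p(m) = 34 (+); new bracket [-3, -2]
m = -2.5, p(m) = 10.625 (+); new bracket [-2.5, -2]
m = -2.25, p(m) = 2.734375 (+); new bracket [-2.25, -2]

[-2.25, -2]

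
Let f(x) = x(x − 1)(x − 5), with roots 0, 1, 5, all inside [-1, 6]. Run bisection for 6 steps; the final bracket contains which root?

f(2.5) = -9.375 < 0, so the root lies in [2.5, 6]
f(4.25) = -10.359375 < 0, so the root lies in [4.25, 6]
f(5.125) = 2.642578 > 0, so the root lies in [4.25, 5.125]
f(4.6875) = -5.4016 < 0, so the root lies in [4.6875, 5.125]
f(4.90625) = -1.7967 < 0, so the root lies in [4.90625, 5.125]
f(5.015625) = 0.3147 > 0, so the root lies in [4.90625, 5.015625]

5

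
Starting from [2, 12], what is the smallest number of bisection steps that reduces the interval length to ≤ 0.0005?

Width after n steps is 10/2^n. Need 2^n ≥ 10/0.0005 = 20000.
2^14 = 16384 < 20000 ≤ 2^15 = 32768, so n = 15.

15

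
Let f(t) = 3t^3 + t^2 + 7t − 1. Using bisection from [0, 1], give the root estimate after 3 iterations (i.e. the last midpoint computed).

midpoint 0.5: f = 3.125 > 0 → [0, 0.5]
midpoint 0.25: f = 0.859375 > 0 → [0, 0.25]
midpoint 0.125: f = -0.103516 < 0 → [0.125, 0.25]

0.125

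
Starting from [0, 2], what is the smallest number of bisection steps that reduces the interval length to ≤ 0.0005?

12

Width after n steps is 2/2^n. Need 2^n ≥ 2/0.0005 = 4000.
2^11 = 2048 < 4000 ≤ 2^12 = 4096, so n = 12.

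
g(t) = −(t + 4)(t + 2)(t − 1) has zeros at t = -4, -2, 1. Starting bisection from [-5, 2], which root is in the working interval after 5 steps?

t = -1.5 gives g = 3.125, positive; keep [-1.5, 2]
t = 0.25 gives g = 7.171875, positive; keep [0.25, 2]
t = 1.125 gives g = -2.001953, negative; keep [0.25, 1.125]
t = 0.6875 gives g = 3.9368, positive; keep [0.6875, 1.125]
t = 0.90625 gives g = 1.3368, positive; keep [0.90625, 1.125]

1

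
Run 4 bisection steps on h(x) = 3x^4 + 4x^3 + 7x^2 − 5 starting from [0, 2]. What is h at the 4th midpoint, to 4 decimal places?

-0.8313

m = 1, h(m) = 9 (+); new bracket [0, 1]
m = 0.5, h(m) = -2.5625 (−); new bracket [0.5, 1]
m = 0.75, h(m) = 1.574219 (+); new bracket [0.5, 0.75]
m = 0.625, h(m) = -0.8313 (−); new bracket [0.625, 0.75]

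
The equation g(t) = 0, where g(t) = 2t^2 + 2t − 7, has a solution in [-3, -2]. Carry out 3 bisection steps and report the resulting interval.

m = -2.5, g(m) = 0.5 (+); new bracket [-2.5, -2]
m = -2.25, g(m) = -1.375 (−); new bracket [-2.5, -2.25]
m = -2.375, g(m) = -0.46875 (−); new bracket [-2.5, -2.375]

[-2.5, -2.375]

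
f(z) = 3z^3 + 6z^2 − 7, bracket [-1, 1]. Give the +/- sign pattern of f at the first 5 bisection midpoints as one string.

----+

m = 0, f(m) = -7 (−); new bracket [0, 1]
m = 0.5, f(m) = -5.125 (−); new bracket [0.5, 1]
m = 0.75, f(m) = -2.359375 (−); new bracket [0.75, 1]
m = 0.875, f(m) = -0.3965 (−); new bracket [0.875, 1]
m = 0.9375, f(m) = 0.7454 (+); new bracket [0.875, 0.9375]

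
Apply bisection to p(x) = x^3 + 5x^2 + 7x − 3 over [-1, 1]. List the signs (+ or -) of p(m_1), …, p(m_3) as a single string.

-+-

m = 0, p(m) = -3 (−); new bracket [0, 1]
m = 0.5, p(m) = 1.875 (+); new bracket [0, 0.5]
m = 0.25, p(m) = -0.921875 (−); new bracket [0.25, 0.5]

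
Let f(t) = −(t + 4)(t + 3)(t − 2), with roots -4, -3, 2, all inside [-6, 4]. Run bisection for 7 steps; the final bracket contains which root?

2

t = -1 gives f = 18, positive; keep [-1, 4]
t = 1.5 gives f = 12.375, positive; keep [1.5, 4]
t = 2.75 gives f = -29.109375, negative; keep [1.5, 2.75]
t = 2.125 gives f = -3.9238, negative; keep [1.5, 2.125]
t = 1.8125 gives f = 5.2449, positive; keep [1.8125, 2.125]
t = 1.96875 gives f = 0.9268, positive; keep [1.96875, 2.125]
t = 2.046875 gives f = -1.4305, negative; keep [1.96875, 2.046875]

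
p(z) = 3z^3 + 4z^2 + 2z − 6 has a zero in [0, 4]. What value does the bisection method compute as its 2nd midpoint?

z = 2 gives p = 38, positive; keep [0, 2]
z = 1 gives p = 3, positive; keep [0, 1]

1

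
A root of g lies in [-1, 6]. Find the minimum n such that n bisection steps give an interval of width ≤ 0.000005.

21

Width after n steps is 7/2^n. Need 2^n ≥ 7/0.000005 = 1400000.
2^20 = 1048576 < 1400000 ≤ 2^21 = 2097152, so n = 21.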